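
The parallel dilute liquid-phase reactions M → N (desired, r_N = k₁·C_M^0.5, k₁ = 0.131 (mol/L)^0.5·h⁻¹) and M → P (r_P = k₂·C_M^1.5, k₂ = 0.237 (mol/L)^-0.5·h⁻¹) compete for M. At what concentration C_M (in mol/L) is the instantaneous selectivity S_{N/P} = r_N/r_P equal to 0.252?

2.19 mol/L

S_{N/P} = (k₁/k₂)·C_M⁻¹ ⇒ C_M = (S·k₂/k₁)^(-1).
= (0.252×0.237/0.131)^(-1) = (0.4559)^(-1) = 2.19 mol/L.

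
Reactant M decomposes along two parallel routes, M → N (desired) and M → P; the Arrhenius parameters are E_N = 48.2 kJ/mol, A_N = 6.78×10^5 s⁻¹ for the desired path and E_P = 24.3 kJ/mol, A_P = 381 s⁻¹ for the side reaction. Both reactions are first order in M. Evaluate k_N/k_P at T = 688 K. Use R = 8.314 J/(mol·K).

With equal orders, S_{N/P} = k_N/k_P = (A_N/A_P)·exp[(E_P−E_N)/(RT)].
(E_P−E_N)/(RT) = (24.3−48.2)×10³/(8.314×688) = -23900/5720 = -4.178.
k_N/k_P = (6.78×10^5/381)·exp(-4.178) = 1780 × 0.01532 = 27.3.

27.3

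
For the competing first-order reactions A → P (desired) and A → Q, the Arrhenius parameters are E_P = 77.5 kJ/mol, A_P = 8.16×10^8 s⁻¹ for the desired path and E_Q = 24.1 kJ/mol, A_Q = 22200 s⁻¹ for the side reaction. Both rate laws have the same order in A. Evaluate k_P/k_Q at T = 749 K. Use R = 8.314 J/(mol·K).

Since both paths have the same order in A, the concentration cancels and S_{P/Q} = k_P/k_Q = (A_P/A_Q)·exp[(E_Q−E_P)/(RT)].
(E_Q−E_P)/(RT) = (24.1−77.5)×10³/(8.314×749) = -53400/6227 = -8.575.
k_P/k_Q = (8.16×10^8/22200)·exp(-8.575) = 36757 × 1.887×10^-4 = 6.94.

6.94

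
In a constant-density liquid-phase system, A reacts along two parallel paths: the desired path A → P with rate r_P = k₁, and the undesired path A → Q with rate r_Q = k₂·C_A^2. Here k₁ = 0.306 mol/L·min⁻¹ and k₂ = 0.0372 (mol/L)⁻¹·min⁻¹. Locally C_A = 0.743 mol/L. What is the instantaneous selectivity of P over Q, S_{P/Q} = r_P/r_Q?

14.9

S_{P/Q} = r_P/r_Q = (k₁)/(k₂·C_A^2) = (k₁/k₂)·C_A^-2.
= (0.306) / (0.0372×0.7430^2) = 0.3060/0.02054 = 14.9.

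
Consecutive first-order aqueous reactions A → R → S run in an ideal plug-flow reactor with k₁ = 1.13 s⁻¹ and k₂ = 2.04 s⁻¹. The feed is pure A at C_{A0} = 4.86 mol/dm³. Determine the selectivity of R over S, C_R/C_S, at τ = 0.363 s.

2.21

For first-order series with pure A initially, C_R(τ) = k₁C_{A0}/(k₂−k₁)·(e^(−k₁τ) − e^(−k₂τ)).
e^(−k₁τ) = e^(−1.13×0.363) = e^(−0.4102) = 0.6635; e^(−k₂τ) = e^(−0.7405) = 0.4769.
C_R = 1.13×4.86/(2.04−1.13) × (0.6635−0.4769) = 6.035×0.1867 = 1.126 mol/dm³.
C_A = C_{A0}e^(−k₁τ) = 3.225 mol/dm³, so C_S = C_{A0}−C_A−C_R = 0.5088 mol/dm³; C_R/C_S = 2.21.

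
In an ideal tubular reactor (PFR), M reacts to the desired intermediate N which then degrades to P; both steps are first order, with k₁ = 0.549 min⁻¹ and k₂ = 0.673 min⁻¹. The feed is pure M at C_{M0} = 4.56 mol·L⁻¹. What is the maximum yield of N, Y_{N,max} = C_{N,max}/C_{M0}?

0.331

Evaluating C_N at τ_opt = ln(k₂/k₁)/(k₂−k₁) gives C_{N,max}/C_{M0} = (k₁/k₂)^[k₂/(k₂−k₁)].
= (0.549/0.673)^(0.673/(0.673−0.549)) = (0.8158)^(5.427) = 0.3311.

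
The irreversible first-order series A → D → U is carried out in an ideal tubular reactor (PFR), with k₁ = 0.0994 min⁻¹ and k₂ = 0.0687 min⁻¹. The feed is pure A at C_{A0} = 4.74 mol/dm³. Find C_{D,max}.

At the optimum, C_{D,max}/C_{A0} = (k₁/k₂)^[k₂/(k₂−k₁)].
= (0.0994/0.0687)^(0.0687/(0.0687−0.0994)) = (1.447)^(-2.238) = 0.4375.
C_{D,max} = 0.4375×4.74 = 2.07 mol/dm³.

2.07 mol/dm³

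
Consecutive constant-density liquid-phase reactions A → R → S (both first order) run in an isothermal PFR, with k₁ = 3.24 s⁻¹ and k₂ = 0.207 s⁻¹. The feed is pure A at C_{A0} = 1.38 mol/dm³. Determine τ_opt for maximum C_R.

0.907 s

For first-order series the maximum of C_R occurs at τ_opt = ln(k₂/k₁)/(k₂−k₁).
= ln(0.207/3.24)/(0.207−3.24) = ln(0.06389)/-3.033 = -2.751/-3.033 = 0.907 s.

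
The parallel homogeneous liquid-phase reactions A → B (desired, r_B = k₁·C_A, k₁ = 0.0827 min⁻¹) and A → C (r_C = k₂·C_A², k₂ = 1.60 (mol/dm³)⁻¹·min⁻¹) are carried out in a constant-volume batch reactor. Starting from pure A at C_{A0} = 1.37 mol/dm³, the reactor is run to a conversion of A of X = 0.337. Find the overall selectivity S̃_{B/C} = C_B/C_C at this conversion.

C_A = C_{A0}(1−X) = 0.9083 mol/dm³.
Along a PFR/batch, dC_B/dC_A = −r_B/(r_B+r_C) = −k₁/(k₁+k₂·C_A).
Integrating from C_{A0} to C_A: C_B = (0.0827/1.60)·ln[(0.0827+1.60·1.37)/(0.0827+1.60·0.908)] = 0.05169·ln(2.275/1.536) = 0.02030 mol/dm³.
C_C = (C_{A0}−C_A)−C_B = 0.4414 mol/dm³; S̃_{B/C} = 0.02030/0.4414 = 0.0460.

0.0460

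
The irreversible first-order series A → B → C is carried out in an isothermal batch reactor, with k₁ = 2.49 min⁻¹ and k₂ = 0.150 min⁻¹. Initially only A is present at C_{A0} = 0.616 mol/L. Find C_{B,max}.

0.514 mol/L

For a first-order series the maximum intermediate yield is C_{B,max}/C_{A0} = (k₁/k₂)^[k₂/(k₂−k₁)].
= (2.49/0.150)^(0.150/(0.150−2.49)) = (16.60)^(-0.06410) = 0.8352.
C_{B,max} = 0.8352×0.616 = 0.514 mol/L.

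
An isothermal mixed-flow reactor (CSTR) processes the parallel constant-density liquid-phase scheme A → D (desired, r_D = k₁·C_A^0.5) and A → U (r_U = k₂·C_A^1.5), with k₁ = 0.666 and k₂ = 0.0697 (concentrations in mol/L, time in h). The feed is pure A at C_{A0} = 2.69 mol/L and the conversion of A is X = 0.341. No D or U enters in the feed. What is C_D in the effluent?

Exit C_A = C_{A0}(1−X) = 2.69×0.659 = 1.773 mol/L.
In a CSTR the entire volume is at exit conditions, so r_D = 0.666×1.773^0.5 = 0.8867 and r_U = 0.0697×1.773^1.5 = 0.1645.
Fraction of consumed A going to D: r_D/(r_D+r_U) = 0.8435.
C_D = 0.8435·C_{A0}·X = 0.8435×2.69×0.341 = 0.774 mol/L.

0.774 mol/L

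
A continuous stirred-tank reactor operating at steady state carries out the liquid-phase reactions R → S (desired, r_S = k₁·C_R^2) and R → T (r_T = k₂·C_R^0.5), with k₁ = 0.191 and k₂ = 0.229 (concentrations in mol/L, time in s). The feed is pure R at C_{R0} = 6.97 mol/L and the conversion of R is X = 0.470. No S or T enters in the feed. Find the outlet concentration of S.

2.80 mol/L

Exit C_R = C_{R0}(1−X) = 6.97×0.530 = 3.694 mol/L.
A CSTR operates uniformly at the exit composition, giving r_S = 2.606 and r_T = 0.4401 (each k·C_R^n at C_R = 3.694).
Fraction of consumed R going to S: r_S/(r_S+r_T) = 0.8555.
C_S = 0.8555·C_{R0}·X = 0.8555×6.97×0.470 = 2.80 mol/L.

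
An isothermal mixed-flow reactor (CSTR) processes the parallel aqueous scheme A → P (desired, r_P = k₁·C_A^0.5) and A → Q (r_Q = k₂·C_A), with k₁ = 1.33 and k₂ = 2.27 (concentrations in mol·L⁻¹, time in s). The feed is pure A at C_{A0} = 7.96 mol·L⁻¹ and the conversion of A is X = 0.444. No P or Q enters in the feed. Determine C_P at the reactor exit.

0.770 mol·L⁻¹

Exit C_A = C_{A0}(1−X) = 7.96×0.556 = 4.426 mol·L⁻¹.
In a CSTR the entire volume is at exit conditions, so r_P = 1.33×4.426^0.5 = 2.798 and r_Q = 2.27×4.426 = 10.05.
Fraction of consumed A going to P: r_P/(r_P+r_Q) = 0.2178.
C_P = 0.2178·C_{A0}·X = 0.2178×7.96×0.444 = 0.770 mol·L⁻¹.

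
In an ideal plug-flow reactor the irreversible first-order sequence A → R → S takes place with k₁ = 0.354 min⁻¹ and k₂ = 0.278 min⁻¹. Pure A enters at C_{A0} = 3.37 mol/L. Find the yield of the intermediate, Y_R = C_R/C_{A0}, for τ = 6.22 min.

0.311

Solving the coupled first-order balances gives C_R(τ) = [k₁/(k₂−k₁)]·C_{A0}·(e^(−k₁τ) − e^(−k₂τ)).
e^(−k₁τ) = e^(−0.354×6.22) = e^(−2.202) = 0.1106; e^(−k₂τ) = e^(−1.729) = 0.1774.
C_R = 0.354×3.37/(0.278−0.354) × (0.1106−0.1774) = (-15.70)×(-0.06684) = 1.049 mol/L.
Y_R = C_R/C_{A0} = 1.049/3.37 = 0.311.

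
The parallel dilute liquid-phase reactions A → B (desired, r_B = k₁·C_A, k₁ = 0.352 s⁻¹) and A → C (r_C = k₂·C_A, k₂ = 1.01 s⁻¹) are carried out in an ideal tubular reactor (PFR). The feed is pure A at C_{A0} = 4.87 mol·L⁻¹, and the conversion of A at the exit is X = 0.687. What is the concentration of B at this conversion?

0.865 mol·L⁻¹

C_A = C_{A0}(1−X) = 1.524 mol·L⁻¹.
Both paths are first order in A, so the instantaneous fraction to B is constant: dC_B/d(−C_A) = k₁/(k₁+k₂) = 0.2584.
C_B = 0.2584·(C_{A0}−C_A) = 0.2584×3.346 = 0.865 mol·L⁻¹.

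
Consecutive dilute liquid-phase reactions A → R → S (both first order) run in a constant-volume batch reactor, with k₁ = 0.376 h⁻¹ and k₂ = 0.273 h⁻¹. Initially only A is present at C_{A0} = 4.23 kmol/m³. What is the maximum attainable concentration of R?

1.81 kmol/m³

For a first-order series the maximum intermediate yield is C_{R,max}/C_{A0} = (k₁/k₂)^[k₂/(k₂−k₁)].
= (0.376/0.273)^(0.273/(0.273−0.376)) = (1.377)^(-2.650) = 0.4281.
C_{R,max} = 0.4281×4.23 = 1.81 kmol/m³.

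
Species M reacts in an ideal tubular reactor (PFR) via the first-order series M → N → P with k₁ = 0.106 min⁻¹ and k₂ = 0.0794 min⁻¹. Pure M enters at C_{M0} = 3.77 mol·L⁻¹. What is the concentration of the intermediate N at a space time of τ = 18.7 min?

The intermediate concentration in a first-order A→B→C sequence is C_N = k₁C_{M0}(e^(−k₁τ) − e^(−k₂τ))/(k₂−k₁).
e^(−k₁τ) = e^(−0.106×18.7) = e^(−1.982) = 0.1378; e^(−k₂τ) = e^(−1.485) = 0.2266.
C_N = 0.106×3.77/(0.0794−0.106) × (0.1378−0.2266) = (-15.02)×(-0.08879) = 1.334 mol·L⁻¹.

1.33 mol·L⁻¹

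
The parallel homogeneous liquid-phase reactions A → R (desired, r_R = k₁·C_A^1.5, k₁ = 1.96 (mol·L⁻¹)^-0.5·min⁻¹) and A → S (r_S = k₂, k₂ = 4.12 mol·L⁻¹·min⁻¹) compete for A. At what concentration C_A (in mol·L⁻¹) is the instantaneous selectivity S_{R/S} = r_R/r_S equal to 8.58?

6.88 mol·L⁻¹

S_{R/S} = (k₁/k₂)·C_A^1.5 ⇒ C_A = (S·k₂/k₁)^(1/1.5).
= (8.58×4.12/1.96)^(0.6667) = (18.04)^(0.6667) = 6.88 mol·L⁻¹.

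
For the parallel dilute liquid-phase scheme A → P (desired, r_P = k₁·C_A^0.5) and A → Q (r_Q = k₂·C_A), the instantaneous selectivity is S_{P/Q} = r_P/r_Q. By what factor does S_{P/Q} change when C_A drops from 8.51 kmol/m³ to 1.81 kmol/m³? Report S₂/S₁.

S_{P/Q} = (k₁/k₂)·C_A^-0.5, so S₂/S₁ = (C_{A,2}/C_{A,1})^-0.5.
= (1.81/8.51)^(-0.5) = (0.2127)^(-0.5) = 2.17.

2.17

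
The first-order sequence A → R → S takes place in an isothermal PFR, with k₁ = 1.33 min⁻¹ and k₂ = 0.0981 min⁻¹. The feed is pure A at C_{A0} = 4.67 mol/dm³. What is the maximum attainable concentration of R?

3.79 mol/dm³

At the optimum, C_{R,max}/C_{A0} = (k₁/k₂)^[k₂/(k₂−k₁)].
= (1.33/0.0981)^(0.0981/(0.0981−1.33)) = (13.56)^(-0.07963) = 0.8125.
C_{R,max} = 0.8125×4.67 = 3.79 mol/dm³.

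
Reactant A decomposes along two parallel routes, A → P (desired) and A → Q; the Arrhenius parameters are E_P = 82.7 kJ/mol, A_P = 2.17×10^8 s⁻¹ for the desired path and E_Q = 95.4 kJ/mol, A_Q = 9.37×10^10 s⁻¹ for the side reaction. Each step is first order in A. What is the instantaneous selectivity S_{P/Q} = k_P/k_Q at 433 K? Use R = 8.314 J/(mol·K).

k_P/k_Q = (A_P/A_Q)·exp[−(E_P−E_Q)/(RT)] = (A_P/A_Q)·exp[(E_Q−E_P)/(RT)].
(E_Q−E_P)/(RT) = (95.4−82.7)×10³/(8.314×433) = 12700/3600 = 3.528.
k_P/k_Q = (2.17×10^8/9.37×10^10)·exp(3.528) = 0.002316 × 34.05 = 0.0789.
Since E_P < E_Q, lowering the temperature improves selectivity toward P.

0.0789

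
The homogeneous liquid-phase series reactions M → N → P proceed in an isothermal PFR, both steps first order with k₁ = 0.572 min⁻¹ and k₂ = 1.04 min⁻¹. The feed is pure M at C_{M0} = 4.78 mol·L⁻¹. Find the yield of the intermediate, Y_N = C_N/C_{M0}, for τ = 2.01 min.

0.236

The intermediate concentration in a first-order A→B→C sequence is C_N = k₁C_{M0}(e^(−k₁τ) − e^(−k₂τ))/(k₂−k₁).
e^(−k₁τ) = e^(−0.572×2.01) = e^(−1.150) = 0.3167; e^(−k₂τ) = e^(−2.090) = 0.1236.
C_N = 0.572×4.78/(1.04−0.572) × (0.3167−0.1236) = 5.842×0.1931 = 1.128 mol·L⁻¹.
Y_N = C_N/C_{M0} = 1.128/4.78 = 0.236.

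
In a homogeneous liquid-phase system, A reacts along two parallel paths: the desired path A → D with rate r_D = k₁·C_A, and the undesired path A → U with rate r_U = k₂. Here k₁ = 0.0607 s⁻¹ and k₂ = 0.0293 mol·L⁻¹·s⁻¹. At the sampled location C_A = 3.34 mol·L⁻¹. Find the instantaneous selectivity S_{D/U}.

S_{D/U} = r_D/r_U = (k₁·C_A)/(k₂) = (k₁/k₂)·C_A.
= (0.0607×3.340) / (0.0293) = 0.2027/0.02930 = 6.92.
Since the desired path is higher order in A, keeping C_A high (PFR or concentrated feed) favours D.

6.92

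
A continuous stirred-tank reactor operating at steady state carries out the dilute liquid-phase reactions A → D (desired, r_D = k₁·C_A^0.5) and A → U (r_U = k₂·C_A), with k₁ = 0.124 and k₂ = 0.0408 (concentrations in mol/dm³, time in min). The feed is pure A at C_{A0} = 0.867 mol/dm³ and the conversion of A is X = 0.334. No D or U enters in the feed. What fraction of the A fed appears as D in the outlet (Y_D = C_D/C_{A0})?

0.267

Exit C_A = C_{A0}(1−X) = 0.867×0.666 = 0.5774 mol/dm³.
In a CSTR the entire volume is at exit conditions, so r_D = 0.124×0.5774^0.5 = 0.09423 and r_U = 0.0408×0.5774 = 0.02356.
Fraction of consumed A going to D: r_D/(r_D+r_U) = 0.8000.
C_D = 0.8000·C_{A0}·X = 0.8000×0.867×0.334 = 0.232 mol/dm³; Y_D = C_D/C_{A0} = 0.267.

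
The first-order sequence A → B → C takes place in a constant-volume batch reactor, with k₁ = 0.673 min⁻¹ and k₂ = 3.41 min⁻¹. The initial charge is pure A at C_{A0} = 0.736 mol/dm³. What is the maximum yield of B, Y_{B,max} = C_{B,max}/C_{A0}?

At the optimum, C_{B,max}/C_{A0} = (k₁/k₂)^[k₂/(k₂−k₁)].
= (0.673/3.41)^(3.41/(3.41−0.673)) = (0.1974)^(1.246) = 0.1324.

0.132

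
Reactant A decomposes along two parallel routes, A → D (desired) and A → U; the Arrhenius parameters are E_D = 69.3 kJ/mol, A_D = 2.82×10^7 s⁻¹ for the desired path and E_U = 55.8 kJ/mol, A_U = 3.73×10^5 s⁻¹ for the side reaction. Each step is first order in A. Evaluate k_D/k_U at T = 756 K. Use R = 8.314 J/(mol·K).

k_D/k_U = (A_D/A_U)·exp[−(E_D−E_U)/(RT)] = (A_D/A_U)·exp[(E_U−E_D)/(RT)].
(E_U−E_D)/(RT) = (55.8−69.3)×10³/(8.314×756) = -13500/6285 = -2.148.
k_D/k_U = (2.82×10^7/3.73×10^5)·exp(-2.148) = 75.60 × 0.1167 = 8.83.
Since E_D > E_U, raising the temperature improves selectivity toward D.

8.83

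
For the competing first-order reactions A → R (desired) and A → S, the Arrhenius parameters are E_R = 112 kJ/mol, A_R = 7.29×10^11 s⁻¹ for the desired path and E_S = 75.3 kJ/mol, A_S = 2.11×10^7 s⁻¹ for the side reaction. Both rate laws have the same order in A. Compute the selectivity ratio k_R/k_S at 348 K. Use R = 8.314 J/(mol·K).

0.107

Since both paths have the same order in A, the concentration cancels and S_{R/S} = k_R/k_S = (A_R/A_S)·exp[(E_S−E_R)/(RT)].
(E_S−E_R)/(RT) = (75.3−112)×10³/(8.314×348) = -36700/2893 = -12.68.
k_R/k_S = (7.29×10^11/2.11×10^7)·exp(-12.68) = 34550 × 3.098×10^-6 = 0.107.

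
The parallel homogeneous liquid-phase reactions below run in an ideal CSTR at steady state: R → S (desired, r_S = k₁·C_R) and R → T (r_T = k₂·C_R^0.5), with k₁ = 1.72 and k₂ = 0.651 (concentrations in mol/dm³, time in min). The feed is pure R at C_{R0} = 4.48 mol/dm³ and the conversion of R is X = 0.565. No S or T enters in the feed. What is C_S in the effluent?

Exit C_R = C_{R0}(1−X) = 4.48×0.435 = 1.949 mol/dm³.
In a CSTR the entire volume is at exit conditions, so r_S = 1.72×1.949 = 3.352 and r_T = 0.651×1.949^0.5 = 0.9088.
Fraction of consumed R going to S: r_S/(r_S+r_T) = 0.7867.
C_S = 0.7867·C_{R0}·X = 0.7867×4.48×0.565 = 1.99 mol/dm³.

1.99 mol/dm³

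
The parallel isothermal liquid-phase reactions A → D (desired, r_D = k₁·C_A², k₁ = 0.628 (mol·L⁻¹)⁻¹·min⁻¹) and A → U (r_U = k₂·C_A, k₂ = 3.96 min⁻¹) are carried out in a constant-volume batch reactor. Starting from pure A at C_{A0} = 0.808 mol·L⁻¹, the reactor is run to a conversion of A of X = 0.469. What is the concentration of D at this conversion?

C_A = C_{A0}(1−X) = 0.4290 mol·L⁻¹.
Along a PFR/batch, dC_U/dC_A = −r_U/(r_D+r_U) = −k₂/(k₂+k₁·C_A).
Integrating from C_{A0} to C_A: C_U = (3.96/0.628)·ln[(3.96+0.628·0.808)/(3.96+0.628·0.429)] = 6.306·ln(4.467/4.229) = 0.3452 mol·L⁻¹.
Then C_D = (C_{A0}−C_A) − C_U = 0.3790 − 0.3452 = 0.03376 mol·L⁻¹.

0.0338 mol·L⁻¹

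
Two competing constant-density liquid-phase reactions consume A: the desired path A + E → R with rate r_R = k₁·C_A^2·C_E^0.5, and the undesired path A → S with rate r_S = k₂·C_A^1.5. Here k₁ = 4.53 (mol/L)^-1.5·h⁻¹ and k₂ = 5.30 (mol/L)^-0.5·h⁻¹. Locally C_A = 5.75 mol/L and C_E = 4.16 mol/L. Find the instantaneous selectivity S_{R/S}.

4.18

S_{R/S} = r_R/r_S = (k₁·C_A^2·C_E^0.5)/(k₂·C_A^1.5) = (k₁/k₂)·C_A^0.5·C_E^0.5.
= (4.53×5.750^2×4.160^0.5) / (5.30×5.750^1.5) = 305.5/73.08 = 4.18.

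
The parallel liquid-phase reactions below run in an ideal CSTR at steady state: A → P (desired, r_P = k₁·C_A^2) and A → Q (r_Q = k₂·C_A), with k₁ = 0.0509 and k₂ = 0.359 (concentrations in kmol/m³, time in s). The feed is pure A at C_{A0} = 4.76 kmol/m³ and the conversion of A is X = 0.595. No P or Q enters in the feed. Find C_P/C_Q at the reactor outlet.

0.273

Exit C_A = C_{A0}(1−X) = 4.76×0.405 = 1.928 kmol/m³.
In a CSTR the entire volume is at exit conditions, so r_P = 0.0509×1.928^2 = 0.1892 and r_Q = 0.359×1.928 = 0.6921.
Overall selectivity = C_P/C_Q = r_Pτ/(r_Qτ) = r_P/r_Q = 0.273.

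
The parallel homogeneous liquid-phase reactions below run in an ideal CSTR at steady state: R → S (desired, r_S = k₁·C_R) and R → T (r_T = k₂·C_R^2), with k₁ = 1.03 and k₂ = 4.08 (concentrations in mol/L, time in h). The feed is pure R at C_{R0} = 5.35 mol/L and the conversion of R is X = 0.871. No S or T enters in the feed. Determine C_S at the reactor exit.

1.25 mol/L

Exit C_R = C_{R0}(1−X) = 5.35×0.129 = 0.6901 mol/L.
In a CSTR the entire volume is at exit conditions, so r_S = 1.03×0.6901 = 0.7109 and r_T = 4.08×0.6901^2 = 1.943.
Fraction of consumed R going to S: r_S/(r_S+r_T) = 0.2678.
C_S = 0.2678·C_{R0}·X = 0.2678×5.35×0.871 = 1.25 mol/L.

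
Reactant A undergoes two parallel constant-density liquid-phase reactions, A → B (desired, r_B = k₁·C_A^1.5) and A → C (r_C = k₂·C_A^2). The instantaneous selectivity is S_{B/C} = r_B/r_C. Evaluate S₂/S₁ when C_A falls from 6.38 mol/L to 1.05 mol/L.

2.46

S_{B/C} = (k₁/k₂)·C_A^-0.5, so S₂/S₁ = (C_{A,2}/C_{A,1})^-0.5.
= (1.05/6.38)^(-0.5) = (0.1646)^(-0.5) = 2.46.
Selectivity toward B rises as C_A falls — low-concentration operation is favoured.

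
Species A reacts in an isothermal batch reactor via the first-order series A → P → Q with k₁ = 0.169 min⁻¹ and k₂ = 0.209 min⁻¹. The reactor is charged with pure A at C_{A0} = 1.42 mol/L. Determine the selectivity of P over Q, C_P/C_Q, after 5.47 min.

1.20

Solving the coupled first-order balances gives C_P(t) = [k₁/(k₂−k₁)]·C_{A0}·(e^(−k₁t) − e^(−k₂t)).
e^(−k₁t) = e^(−0.169×5.47) = e^(−0.9244) = 0.3968; e^(−k₂t) = e^(−1.143) = 0.3188.
C_P = 0.169×1.42/(0.209−0.169) × (0.3968−0.3188) = 6.000×0.07797 = 0.4678 mol/L.
C_A = C_{A0}e^(−k₁t) = 0.5634 mol/L, so C_Q = C_{A0}−C_A−C_P = 0.3888 mol/L; C_P/C_Q = 1.20.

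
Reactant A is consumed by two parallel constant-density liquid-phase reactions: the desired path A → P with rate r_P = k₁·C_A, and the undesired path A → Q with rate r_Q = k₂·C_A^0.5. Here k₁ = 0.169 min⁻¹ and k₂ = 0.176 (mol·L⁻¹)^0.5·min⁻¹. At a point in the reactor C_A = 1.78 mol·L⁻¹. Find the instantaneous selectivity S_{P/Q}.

1.28

S_{P/Q} = r_P/r_Q = (k₁·C_A)/(k₂·C_A^0.5) = (k₁/k₂)·C_A^0.5.
= (0.169×1.780) / (0.176×1.780^0.5) = 0.3008/0.2348 = 1.28.
Since the desired path is higher order in A, keeping C_A high (PFR or concentrated feed) favours P.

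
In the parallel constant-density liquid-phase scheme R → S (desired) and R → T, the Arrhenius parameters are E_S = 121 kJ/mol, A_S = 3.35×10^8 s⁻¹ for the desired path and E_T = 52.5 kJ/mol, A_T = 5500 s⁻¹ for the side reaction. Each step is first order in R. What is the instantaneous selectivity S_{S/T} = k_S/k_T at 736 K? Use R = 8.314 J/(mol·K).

0.838

Since both paths have the same order in R, the concentration cancels and S_{S/T} = k_S/k_T = (A_S/A_T)·exp[(E_T−E_S)/(RT)].
(E_T−E_S)/(RT) = (52.5−121)×10³/(8.314×736) = -68500/6119 = -11.19.
k_S/k_T = (3.35×10^8/5500)·exp(-11.19) = 60909 × 1.375×10^-5 = 0.838.
Since E_S > E_T, raising the temperature improves selectivity toward S.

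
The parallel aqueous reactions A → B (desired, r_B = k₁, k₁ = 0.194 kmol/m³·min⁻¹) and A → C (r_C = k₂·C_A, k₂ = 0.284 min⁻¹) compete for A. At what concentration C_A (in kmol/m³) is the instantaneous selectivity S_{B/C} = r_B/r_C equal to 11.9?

S_{B/C} = (k₁/k₂)·C_A⁻¹ ⇒ C_A = (S·k₂/k₁)^(-1).
= (11.9×0.284/0.194)^(-1) = (17.42)^(-1) = 0.0574 kmol/m³.

0.0574 kmol/m³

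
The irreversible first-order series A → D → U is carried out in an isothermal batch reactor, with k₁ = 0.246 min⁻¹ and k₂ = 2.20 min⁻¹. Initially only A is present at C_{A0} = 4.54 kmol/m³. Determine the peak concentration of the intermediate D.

0.385 kmol/m³

At the optimum, C_{D,max}/C_{A0} = (k₁/k₂)^[k₂/(k₂−k₁)].
= (0.246/2.20)^(2.20/(2.20−0.246)) = (0.1118)^(1.126) = 0.08486.
C_{D,max} = 0.08486×4.54 = 0.385 kmol/m³.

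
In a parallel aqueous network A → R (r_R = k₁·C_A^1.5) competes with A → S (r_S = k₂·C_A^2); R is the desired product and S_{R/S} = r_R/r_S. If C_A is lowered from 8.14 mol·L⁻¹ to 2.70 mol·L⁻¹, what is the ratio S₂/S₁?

S_{R/S} = (k₁/k₂)·C_A^-0.5, so S₂/S₁ = (C_{A,2}/C_{A,1})^-0.5.
= (2.70/8.14)^(-0.5) = (0.3317)^(-0.5) = 1.74.
Selectivity toward R rises as C_A falls — low-concentration operation is favoured.

1.74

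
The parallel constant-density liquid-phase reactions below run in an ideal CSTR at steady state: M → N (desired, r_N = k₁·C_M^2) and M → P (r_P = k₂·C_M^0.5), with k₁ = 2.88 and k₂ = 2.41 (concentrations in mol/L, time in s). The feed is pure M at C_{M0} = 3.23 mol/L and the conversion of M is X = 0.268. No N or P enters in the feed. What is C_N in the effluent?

0.704 mol/L

Exit C_M = C_{M0}(1−X) = 3.23×0.732 = 2.364 mol/L.
A CSTR operates uniformly at the exit composition, giving r_N = 16.10 and r_P = 3.706 (each k·C_M^n at C_M = 2.364).
Fraction of consumed M going to N: r_N/(r_N+r_P) = 0.8129.
C_N = 0.8129·C_{M0}·X = 0.8129×3.23×0.268 = 0.704 mol/L.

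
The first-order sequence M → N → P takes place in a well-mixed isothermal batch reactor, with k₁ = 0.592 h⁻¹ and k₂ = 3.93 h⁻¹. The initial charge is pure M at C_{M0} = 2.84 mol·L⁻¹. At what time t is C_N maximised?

0.567 h

Setting dC_N/dt = 0 gives t_opt = ln(k₂/k₁)/(k₂−k₁).
= ln(3.93/0.592)/(3.93−0.592) = ln(6.639)/3.338 = 1.893/3.338 = 0.567 h.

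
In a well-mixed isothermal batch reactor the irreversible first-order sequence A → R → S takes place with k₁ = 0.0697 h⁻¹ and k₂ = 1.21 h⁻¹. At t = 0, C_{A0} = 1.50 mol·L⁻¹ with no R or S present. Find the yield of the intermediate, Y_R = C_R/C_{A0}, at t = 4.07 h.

0.0456

Solving the coupled first-order balances gives C_R(t) = [k₁/(k₂−k₁)]·C_{A0}·(e^(−k₁t) − e^(−k₂t)).
e^(−k₁t) = e^(−0.0697×4.07) = e^(−0.2837) = 0.7530; e^(−k₂t) = e^(−4.925) = 0.007265.
C_R = 0.0697×1.50/(1.21−0.0697) × (0.7530−0.007265) = 0.09169×0.7457 = 0.06837 mol·L⁻¹.
Y_R = C_R/C_{A0} = 0.06837/1.50 = 0.0456.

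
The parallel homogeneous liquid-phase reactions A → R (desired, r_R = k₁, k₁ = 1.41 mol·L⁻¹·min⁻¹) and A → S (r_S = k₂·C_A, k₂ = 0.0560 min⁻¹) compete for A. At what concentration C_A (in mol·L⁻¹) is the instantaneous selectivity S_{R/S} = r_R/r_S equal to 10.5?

2.40 mol·L⁻¹

S_{R/S} = (k₁/k₂)·C_A⁻¹ ⇒ C_A = (S·k₂/k₁)^(-1).
= (10.5×0.0560/1.41)^(-1) = (0.4170)^(-1) = 2.40 mol·L⁻¹.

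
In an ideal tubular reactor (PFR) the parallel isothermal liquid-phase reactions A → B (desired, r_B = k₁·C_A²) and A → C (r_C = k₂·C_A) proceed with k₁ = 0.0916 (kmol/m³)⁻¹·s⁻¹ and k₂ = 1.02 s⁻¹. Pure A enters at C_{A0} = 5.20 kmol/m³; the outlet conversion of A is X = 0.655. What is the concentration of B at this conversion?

C_A = C_{A0}(1−X) = 1.794 kmol/m³.
Along a PFR/batch, dC_C/dC_A = −r_C/(r_B+r_C) = −k₂/(k₂+k₁·C_A).
Integrating from C_{A0} to C_A: C_C = (1.02/0.0916)·ln[(1.02+0.0916·5.20)/(1.02+0.0916·1.79)] = 11.14·ln(1.496/1.184) = 2.604 kmol/m³.
Then C_B = (C_{A0}−C_A) − C_C = 3.406 − 2.604 = 0.8022 kmol/m³.

0.802 kmol/m³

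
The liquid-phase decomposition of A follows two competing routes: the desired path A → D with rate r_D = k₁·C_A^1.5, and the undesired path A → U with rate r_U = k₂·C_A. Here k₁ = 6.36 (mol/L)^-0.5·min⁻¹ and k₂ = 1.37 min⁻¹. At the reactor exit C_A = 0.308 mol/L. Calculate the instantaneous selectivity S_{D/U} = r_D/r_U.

2.58

S_{D/U} = r_D/r_U = (k₁·C_A^1.5)/(k₂·C_A) = (k₁/k₂)·C_A^0.5.
= (6.36×0.3080^1.5) / (1.37×0.3080) = 1.087/0.4220 = 2.58.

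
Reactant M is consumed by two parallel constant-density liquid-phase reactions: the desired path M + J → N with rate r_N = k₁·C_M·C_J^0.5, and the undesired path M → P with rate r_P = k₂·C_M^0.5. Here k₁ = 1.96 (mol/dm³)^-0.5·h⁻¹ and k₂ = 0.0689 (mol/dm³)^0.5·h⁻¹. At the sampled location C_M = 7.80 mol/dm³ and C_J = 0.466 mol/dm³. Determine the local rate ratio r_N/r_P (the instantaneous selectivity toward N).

S_{N/P} = r_N/r_P = (k₁·C_M·C_J^0.5)/(k₂·C_M^0.5) = (k₁/k₂)·C_M^0.5·C_J^0.5.
= (1.96×7.800×0.4660^0.5) / (0.0689×7.800^0.5) = 10.44/0.1924 = 54.2.

54.2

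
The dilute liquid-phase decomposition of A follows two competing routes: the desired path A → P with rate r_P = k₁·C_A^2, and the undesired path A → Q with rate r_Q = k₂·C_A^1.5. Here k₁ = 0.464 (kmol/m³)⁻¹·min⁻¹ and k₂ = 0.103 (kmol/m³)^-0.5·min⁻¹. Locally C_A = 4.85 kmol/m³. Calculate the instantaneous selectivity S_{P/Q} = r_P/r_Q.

S_{P/Q} = r_P/r_Q = (k₁·C_A^2)/(k₂·C_A^1.5) = (k₁/k₂)·C_A^0.5.
= (0.464×4.850^2) / (0.103×4.850^1.5) = 10.91/1.100 = 9.92.
Since the desired path is higher order in A, keeping C_A high (PFR or concentrated feed) favours P.

9.92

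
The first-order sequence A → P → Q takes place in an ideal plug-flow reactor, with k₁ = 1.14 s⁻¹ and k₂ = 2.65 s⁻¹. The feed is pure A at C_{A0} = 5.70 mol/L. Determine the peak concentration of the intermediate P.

At the optimum, C_{P,max}/C_{A0} = (k₁/k₂)^[k₂/(k₂−k₁)].
= (1.14/2.65)^(2.65/(2.65−1.14)) = (0.4302)^(1.755) = 0.2276.
C_{P,max} = 0.2276×5.70 = 1.30 mol/L.

1.30 mol/L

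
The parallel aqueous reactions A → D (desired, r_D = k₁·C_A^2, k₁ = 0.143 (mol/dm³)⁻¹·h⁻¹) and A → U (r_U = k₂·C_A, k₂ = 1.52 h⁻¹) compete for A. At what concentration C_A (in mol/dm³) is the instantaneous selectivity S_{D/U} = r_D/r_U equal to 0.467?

4.96 mol/dm³

S_{D/U} = (k₁/k₂)·C_A ⇒ C_A = S·k₂/k₁.
= 0.467×1.52/0.143 = 4.96 mol/dm³.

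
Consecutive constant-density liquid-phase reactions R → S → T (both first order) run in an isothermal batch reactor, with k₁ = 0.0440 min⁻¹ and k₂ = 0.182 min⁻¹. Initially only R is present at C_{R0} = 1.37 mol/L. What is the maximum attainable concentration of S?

0.211 mol/L

Evaluating C_S at t_opt = ln(k₂/k₁)/(k₂−k₁) gives C_{S,max}/C_{R0} = (k₁/k₂)^[k₂/(k₂−k₁)].
= (0.0440/0.182)^(0.182/(0.182−0.0440)) = (0.2418)^(1.319) = 0.1537.
C_{S,max} = 0.1537×1.37 = 0.211 mol/L.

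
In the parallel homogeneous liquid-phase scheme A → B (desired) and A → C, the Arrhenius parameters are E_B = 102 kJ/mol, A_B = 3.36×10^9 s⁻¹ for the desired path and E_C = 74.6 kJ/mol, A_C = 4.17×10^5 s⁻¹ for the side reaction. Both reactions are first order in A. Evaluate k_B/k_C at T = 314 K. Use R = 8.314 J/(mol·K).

0.223

With equal orders, S_{B/C} = k_B/k_C = (A_B/A_C)·exp[(E_C−E_B)/(RT)].
(E_C−E_B)/(RT) = (74.6−102)×10³/(8.314×314) = -27400/2611 = -10.50.
k_B/k_C = (3.36×10^9/4.17×10^5)·exp(-10.50) = 8058 × 2.766×10^-5 = 0.223.
Since E_B > E_C, raising the temperature improves selectivity toward B.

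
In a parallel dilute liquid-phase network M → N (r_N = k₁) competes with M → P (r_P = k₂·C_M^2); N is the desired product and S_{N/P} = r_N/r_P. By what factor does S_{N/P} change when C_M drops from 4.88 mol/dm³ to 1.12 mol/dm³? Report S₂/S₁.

S_{N/P} = (k₁/k₂)·C_M^-2, so S₂/S₁ = (C_{M,2}/C_{M,1})^-2.
= (1.12/4.88)^(-2) = (0.2295)^(-2) = 19.0.

19.0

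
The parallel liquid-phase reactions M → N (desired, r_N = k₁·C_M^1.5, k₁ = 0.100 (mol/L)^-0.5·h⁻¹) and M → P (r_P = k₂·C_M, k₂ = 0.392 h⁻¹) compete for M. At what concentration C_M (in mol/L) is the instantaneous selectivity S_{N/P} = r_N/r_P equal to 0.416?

S_{N/P} = (k₁/k₂)·C_M^0.5 ⇒ C_M = (S·k₂/k₁)^(2).
= (0.416×0.392/0.100)^(2) = (1.631)^(2) = 2.66 mol/L.

2.66 mol/L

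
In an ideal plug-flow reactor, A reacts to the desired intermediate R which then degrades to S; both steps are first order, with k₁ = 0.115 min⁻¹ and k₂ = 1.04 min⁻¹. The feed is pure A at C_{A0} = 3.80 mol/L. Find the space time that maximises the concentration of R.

2.38 min

Setting dC_R/dτ = 0 gives τ_opt = ln(k₂/k₁)/(k₂−k₁).
= ln(1.04/0.115)/(1.04−0.115) = ln(9.043)/0.9250 = 2.202/0.9250 = 2.38 min.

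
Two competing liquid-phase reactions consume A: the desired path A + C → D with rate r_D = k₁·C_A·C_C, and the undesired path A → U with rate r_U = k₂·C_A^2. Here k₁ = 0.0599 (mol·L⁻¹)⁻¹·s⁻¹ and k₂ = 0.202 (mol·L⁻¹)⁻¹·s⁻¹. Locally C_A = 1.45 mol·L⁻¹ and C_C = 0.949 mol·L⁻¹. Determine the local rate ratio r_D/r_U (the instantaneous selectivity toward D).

0.194

S_{D/U} = r_D/r_U = (k₁·C_A·C_C)/(k₂·C_A^2) = (k₁/k₂)·C_A⁻¹·C_C.
= (0.0599×1.450×0.9490) / (0.202×1.450^2) = 0.08243/0.4247 = 0.194.
The undesired path is higher order in A, so low C_A (CSTR or dilute feed) favours D.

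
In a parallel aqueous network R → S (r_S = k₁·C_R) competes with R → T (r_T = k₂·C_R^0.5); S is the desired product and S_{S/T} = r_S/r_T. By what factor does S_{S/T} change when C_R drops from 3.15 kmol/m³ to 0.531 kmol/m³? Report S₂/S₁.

S_{S/T} = (k₁/k₂)·C_R^0.5, so S₂/S₁ = (C_{R,2}/C_{R,1})^0.5.
= (0.531/3.15)^0.5 = (0.1686)^0.5 = 0.411.
Selectivity toward S falls as C_R falls — high-concentration operation is favoured.

0.411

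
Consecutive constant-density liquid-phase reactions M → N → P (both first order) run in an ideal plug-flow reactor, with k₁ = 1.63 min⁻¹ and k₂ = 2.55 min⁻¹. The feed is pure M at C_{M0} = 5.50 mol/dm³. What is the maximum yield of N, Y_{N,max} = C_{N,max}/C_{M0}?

0.289

For a first-order series the maximum intermediate yield is C_{N,max}/C_{M0} = (k₁/k₂)^[k₂/(k₂−k₁)].
= (1.63/2.55)^(2.55/(2.55−1.63)) = (0.6392)^(2.772) = 0.2893.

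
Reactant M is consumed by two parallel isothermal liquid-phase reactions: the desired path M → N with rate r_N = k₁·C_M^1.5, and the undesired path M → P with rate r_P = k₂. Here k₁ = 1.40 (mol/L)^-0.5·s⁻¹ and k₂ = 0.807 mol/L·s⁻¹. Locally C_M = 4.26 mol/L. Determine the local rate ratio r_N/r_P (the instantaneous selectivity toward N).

S_{N/P} = r_N/r_P = (k₁·C_M^1.5)/(k₂) = (k₁/k₂)·C_M^1.5.
= (1.40×4.260^1.5) / (0.807) = 12.31/0.8070 = 15.3.
Since the desired path is higher order in M, keeping C_M high (PFR or concentrated feed) favours N.

15.3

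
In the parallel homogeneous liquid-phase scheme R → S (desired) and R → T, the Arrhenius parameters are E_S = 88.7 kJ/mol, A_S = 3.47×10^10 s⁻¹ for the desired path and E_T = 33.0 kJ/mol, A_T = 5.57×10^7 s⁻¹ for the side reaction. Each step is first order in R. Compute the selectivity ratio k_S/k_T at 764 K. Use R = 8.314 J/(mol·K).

0.0969

Since both paths have the same order in R, the concentration cancels and S_{S/T} = k_S/k_T = (A_S/A_T)·exp[(E_T−E_S)/(RT)].
(E_T−E_S)/(RT) = (33.0−88.7)×10³/(8.314×764) = -55700/6352 = -8.769.
k_S/k_T = (3.47×10^10/5.57×10^7)·exp(-8.769) = 623.0 × 1.555×10^-4 = 0.0969.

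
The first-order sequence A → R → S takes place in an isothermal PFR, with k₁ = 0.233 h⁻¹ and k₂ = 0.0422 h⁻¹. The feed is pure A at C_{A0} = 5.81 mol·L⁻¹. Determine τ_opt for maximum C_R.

8.96 h

For first-order series the maximum of C_R occurs at τ_opt = ln(k₂/k₁)/(k₂−k₁).
= ln(0.0422/0.233)/(0.0422−0.233) = ln(0.1811)/-0.1908 = -1.709/-0.1908 = 8.96 h.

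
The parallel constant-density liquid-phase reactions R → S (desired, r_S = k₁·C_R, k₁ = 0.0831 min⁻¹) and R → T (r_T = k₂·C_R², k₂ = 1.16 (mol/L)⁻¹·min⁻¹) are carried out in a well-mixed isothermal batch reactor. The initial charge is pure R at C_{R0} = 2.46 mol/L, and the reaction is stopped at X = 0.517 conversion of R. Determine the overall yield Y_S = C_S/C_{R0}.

C_R = C_{R0}(1−X) = 1.188 mol/L.
Along a PFR/batch, dC_S/dC_R = −r_S/(r_S+r_T) = −k₁/(k₁+k₂·C_R).
Integrating from C_{R0} to C_R: C_S = (0.0831/1.16)·ln[(0.0831+1.16·2.46)/(0.0831+1.16·1.19)] = 0.07164·ln(2.937/1.461) = 0.05000 mol/L.
Y_S = C_S/C_{R0} = 0.05000/2.46 = 0.0203.

0.0203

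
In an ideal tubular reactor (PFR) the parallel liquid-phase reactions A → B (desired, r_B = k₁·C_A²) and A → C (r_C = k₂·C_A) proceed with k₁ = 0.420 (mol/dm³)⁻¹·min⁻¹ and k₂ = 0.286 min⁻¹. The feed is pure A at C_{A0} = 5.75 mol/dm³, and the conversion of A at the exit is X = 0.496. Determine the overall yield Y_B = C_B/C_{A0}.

0.427

C_A = C_{A0}(1−X) = 2.898 mol/dm³.
Along a PFR/batch, dC_C/dC_A = −r_C/(r_B+r_C) = −k₂/(k₂+k₁·C_A).
Integrating from C_{A0} to C_A: C_C = (0.286/0.420)·ln[(0.286+0.420·5.75)/(0.286+0.420·2.90)] = 0.6810·ln(2.701/1.503) = 0.3991 mol/dm³.
Then C_B = (C_{A0}−C_A) − C_C = 2.852 − 0.3991 = 2.453 mol/dm³.
Y_B = C_B/C_{A0} = 2.453/5.75 = 0.427.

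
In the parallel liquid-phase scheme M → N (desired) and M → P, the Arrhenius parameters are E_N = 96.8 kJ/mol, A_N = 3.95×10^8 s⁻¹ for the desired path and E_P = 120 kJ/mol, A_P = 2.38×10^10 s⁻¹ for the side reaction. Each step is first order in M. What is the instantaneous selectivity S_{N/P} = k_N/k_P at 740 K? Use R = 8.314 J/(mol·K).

Since both paths have the same order in M, the concentration cancels and S_{N/P} = k_N/k_P = (A_N/A_P)·exp[(E_P−E_N)/(RT)].
(E_P−E_N)/(RT) = (120−96.8)×10³/(8.314×740) = 23200/6152 = 3.771.
k_N/k_P = (3.95×10^8/2.38×10^10)·exp(3.771) = 0.01660 × 43.42 = 0.721.

0.721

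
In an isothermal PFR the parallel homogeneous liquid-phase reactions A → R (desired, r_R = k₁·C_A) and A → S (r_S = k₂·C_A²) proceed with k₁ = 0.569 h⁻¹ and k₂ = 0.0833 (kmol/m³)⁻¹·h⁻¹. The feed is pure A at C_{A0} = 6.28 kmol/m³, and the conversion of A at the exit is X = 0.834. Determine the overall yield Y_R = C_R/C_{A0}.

0.555

C_A = C_{A0}(1−X) = 1.042 kmol/m³.
Along a PFR/batch, dC_R/dC_A = −r_R/(r_R+r_S) = −k₁/(k₁+k₂·C_A).
Integrating from C_{A0} to C_A: C_R = (0.569/0.0833)·ln[(0.569+0.0833·6.28)/(0.569+0.0833·1.04)] = 6.831·ln(1.092/0.6558) = 3.483 kmol/m³.
Y_R = C_R/C_{A0} = 3.483/6.28 = 0.555.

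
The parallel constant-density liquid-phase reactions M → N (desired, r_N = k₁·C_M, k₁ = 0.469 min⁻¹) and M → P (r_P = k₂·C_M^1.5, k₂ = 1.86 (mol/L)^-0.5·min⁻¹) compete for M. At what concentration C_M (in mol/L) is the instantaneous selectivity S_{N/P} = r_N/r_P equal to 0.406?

S_{N/P} = (k₁/k₂)·C_M^-0.5 ⇒ C_M = (S·k₂/k₁)^(-2).
= (0.406×1.86/0.469)^(-2) = (1.610)^(-2) = 0.386 mol/L.

0.386 mol/L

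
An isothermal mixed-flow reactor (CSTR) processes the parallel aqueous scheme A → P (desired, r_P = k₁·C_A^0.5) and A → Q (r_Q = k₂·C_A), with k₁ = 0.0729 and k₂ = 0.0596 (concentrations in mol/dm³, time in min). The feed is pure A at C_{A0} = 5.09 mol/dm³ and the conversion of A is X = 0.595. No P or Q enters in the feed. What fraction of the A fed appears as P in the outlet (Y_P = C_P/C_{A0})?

0.274

Exit C_A = C_{A0}(1−X) = 5.09×0.405 = 2.061 mol/dm³.
In a CSTR the entire volume is at exit conditions, so r_P = 0.0729×2.061^0.5 = 0.1047 and r_Q = 0.0596×2.061 = 0.1229.
Fraction of consumed A going to P: r_P/(r_P+r_Q) = 0.4600.
C_P = 0.4600·C_{A0}·X = 0.4600×5.09×0.595 = 1.39 mol/dm³; Y_P = C_P/C_{A0} = 0.274.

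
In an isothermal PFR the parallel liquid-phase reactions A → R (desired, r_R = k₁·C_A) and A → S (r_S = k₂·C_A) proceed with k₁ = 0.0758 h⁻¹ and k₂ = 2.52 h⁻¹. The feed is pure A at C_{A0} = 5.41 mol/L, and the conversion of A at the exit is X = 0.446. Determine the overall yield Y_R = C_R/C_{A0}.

0.0130

C_A = C_{A0}(1−X) = 2.997 mol/L.
Both paths are first order in A, so the instantaneous fraction to R is constant: dC_R/d(−C_A) = k₁/(k₁+k₂) = 0.02920.
C_R = 0.02920·(C_{A0}−C_A) = 0.02920×2.413 = 0.0705 mol/L.
Y_R = C_R/C_{A0} = 0.07046/5.41 = 0.0130.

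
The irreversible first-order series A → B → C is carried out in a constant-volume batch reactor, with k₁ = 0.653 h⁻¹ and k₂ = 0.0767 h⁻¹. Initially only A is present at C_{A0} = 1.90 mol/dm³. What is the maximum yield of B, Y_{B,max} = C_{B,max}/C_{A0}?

Evaluating C_B at t_opt = ln(k₂/k₁)/(k₂−k₁) gives C_{B,max}/C_{A0} = (k₁/k₂)^[k₂/(k₂−k₁)].
= (0.653/0.0767)^(0.0767/(0.0767−0.653)) = (8.514)^(-0.1331) = 0.7520.

0.752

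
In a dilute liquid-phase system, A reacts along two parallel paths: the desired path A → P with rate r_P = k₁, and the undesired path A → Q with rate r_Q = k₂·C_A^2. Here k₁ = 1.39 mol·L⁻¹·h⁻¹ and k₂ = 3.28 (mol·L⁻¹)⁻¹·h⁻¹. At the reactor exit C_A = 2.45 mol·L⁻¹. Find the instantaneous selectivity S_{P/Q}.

S_{P/Q} = r_P/r_Q = (k₁)/(k₂·C_A^2) = (k₁/k₂)·C_A^-2.
= (1.39) / (3.28×2.450^2) = 1.390/19.69 = 0.0706.
The undesired path is higher order in A, so low C_A (CSTR or dilute feed) favours P.

0.0706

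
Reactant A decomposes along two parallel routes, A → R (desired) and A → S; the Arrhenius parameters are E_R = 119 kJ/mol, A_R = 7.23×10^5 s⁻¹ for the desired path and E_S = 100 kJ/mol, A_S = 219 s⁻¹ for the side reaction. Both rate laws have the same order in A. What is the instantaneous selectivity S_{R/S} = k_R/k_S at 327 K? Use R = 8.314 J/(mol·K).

With equal orders, S_{R/S} = k_R/k_S = (A_R/A_S)·exp[(E_S−E_R)/(RT)].
(E_S−E_R)/(RT) = (100−119)×10³/(8.314×327) = -19000/2719 = -6.989.
k_R/k_S = (7.23×10^5/219)·exp(-6.989) = 3301 × 9.223×10^-4 = 3.04.
Since E_R > E_S, raising the temperature improves selectivity toward R.

3.04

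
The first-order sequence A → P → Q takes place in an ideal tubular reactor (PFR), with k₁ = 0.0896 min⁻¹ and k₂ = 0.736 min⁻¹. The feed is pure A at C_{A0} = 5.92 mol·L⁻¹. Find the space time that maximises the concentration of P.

Setting dC_P/dτ = 0 gives τ_opt = ln(k₂/k₁)/(k₂−k₁).
= ln(0.736/0.0896)/(0.736−0.0896) = ln(8.214)/0.6464 = 2.106/0.6464 = 3.26 min.

3.26 min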